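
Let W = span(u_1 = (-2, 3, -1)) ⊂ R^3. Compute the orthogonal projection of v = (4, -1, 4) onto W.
proj_W(v) = (15/7, -45/14, 15/14)

Set up U = [u_1 | ... | u_1] ∈ R^(3×1). The projector onto W = col(U) is P = U (U^T U)^(-1) U^T.
Compute U^T U =
  [14],
and U^T v = (-15).
Solve U^T U · c = U^T v for the coefficients: c = (-15/14). The projection is proj_W(v) = U c.
Check: (v - proj_W(v)) · u_1 = 0  (should be 0).
Result: proj_W(v) = (15/7, -45/14, 15/14).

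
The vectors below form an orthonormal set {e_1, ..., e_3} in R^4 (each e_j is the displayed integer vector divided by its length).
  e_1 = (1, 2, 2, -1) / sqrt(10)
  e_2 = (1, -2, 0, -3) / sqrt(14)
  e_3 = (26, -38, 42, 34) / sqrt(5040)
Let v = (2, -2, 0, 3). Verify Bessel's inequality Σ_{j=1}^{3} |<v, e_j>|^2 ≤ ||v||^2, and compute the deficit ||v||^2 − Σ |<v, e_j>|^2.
Σ |<v, e_j>|^2 = 491/36; ||v||^2 = 17; deficit = 121/36

Write each e_j = u_j / sqrt(<u_j, u_j>) where u_j is the displayed integer vector. Then <v, e_j> = <v, u_j> / sqrt(<u_j, u_j>), so |<v, e_j>|^2 = <v, u_j>^2 / <u_j, u_j>.
Coefficients: <v, e_1> = -5/sqrt(10), <v, e_2> = -3/sqrt(14), <v, e_3> = 230/sqrt(5040).
Square and sum: Σ |<v, e_j>|^2 = 491/36.
Compute ||v||^2 = v·v = 17.
Deficit = 17 − 491/36 = 121/36 ≥ 0, confirming Bessel's inequality. (The deficit equals ||v − Σ <v,e_j> e_j||^2, the squared distance from v to span{e_j}.)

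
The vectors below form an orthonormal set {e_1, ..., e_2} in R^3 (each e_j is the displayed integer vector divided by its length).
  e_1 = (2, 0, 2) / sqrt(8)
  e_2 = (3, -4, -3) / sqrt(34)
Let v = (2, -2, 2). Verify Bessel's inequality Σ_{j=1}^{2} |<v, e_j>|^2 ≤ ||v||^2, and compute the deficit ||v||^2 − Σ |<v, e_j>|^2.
Σ |<v, e_j>|^2 = 168/17; ||v||^2 = 12; deficit = 36/17

Write each e_j = u_j / sqrt(<u_j, u_j>) where u_j is the displayed integer vector. Then <v, e_j> = <v, u_j> / sqrt(<u_j, u_j>), so |<v, e_j>|^2 = <v, u_j>^2 / <u_j, u_j>.
Coefficients: <v, e_1> = 8/sqrt(8), <v, e_2> = 8/sqrt(34).
Square and sum: Σ |<v, e_j>|^2 = 168/17.
Compute ||v||^2 = v·v = 12.
Deficit = 12 − 168/17 = 36/17 ≥ 0, confirming Bessel's inequality. (The deficit equals ||v − Σ <v,e_j> e_j||^2, the squared distance from v to span{e_j}.)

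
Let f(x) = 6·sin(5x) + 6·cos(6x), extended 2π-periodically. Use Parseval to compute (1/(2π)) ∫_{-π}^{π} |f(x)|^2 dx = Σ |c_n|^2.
Σ |c_n|^2 = 36

Expand |f|^2 and use orthogonality of {sin(nx), cos(mx)} on [-π, π]:
  ∫_{-π}^{π} sin(nx)^2 dx = π, ∫ cos(mx)^2 dx = π, and cross terms integrate to 0.
So ∫_{-π}^{π} f(x)^2 dx = 6^2 · π + 6^2 · π = (36 + 36)π.
Divide by 2π: (36 + 36)/2 = 36.
By Parseval, this equals Σ |c_n|^2.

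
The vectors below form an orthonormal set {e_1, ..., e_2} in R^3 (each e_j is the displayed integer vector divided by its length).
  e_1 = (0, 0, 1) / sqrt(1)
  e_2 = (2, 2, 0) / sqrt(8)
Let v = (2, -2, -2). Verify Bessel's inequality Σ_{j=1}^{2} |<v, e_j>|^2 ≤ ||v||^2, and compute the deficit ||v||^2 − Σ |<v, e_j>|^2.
Σ |<v, e_j>|^2 = 4; ||v||^2 = 12; deficit = 8

Write each e_j = u_j / sqrt(<u_j, u_j>) where u_j is the displayed integer vector. Then <v, e_j> = <v, u_j> / sqrt(<u_j, u_j>), so |<v, e_j>|^2 = <v, u_j>^2 / <u_j, u_j>.
Coefficients: <v, e_1> = -2/sqrt(1), <v, e_2> = 0/sqrt(8).
Square and sum: Σ |<v, e_j>|^2 = 4.
Compute ||v||^2 = v·v = 12.
Deficit = 12 − 4 = 8 ≥ 0, confirming Bessel's inequality. (The deficit equals ||v − Σ <v,e_j> e_j||^2, the squared distance from v to span{e_j}.)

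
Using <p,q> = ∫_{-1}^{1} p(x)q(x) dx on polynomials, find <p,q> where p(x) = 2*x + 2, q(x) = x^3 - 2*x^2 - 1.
<p,q> = -88/15

Expand the product: p(x)·q(x) = 2*x^4 - 2*x^3 - 4*x^2 - 2*x - 2.
∫_{-1}^{1} of each monomial x^k gives [2/(k+1) if k even, 0 if k odd]. Integrating term-by-term (or equivalently evaluating the antiderivative F(x) = 2*x^5/5 - x^4/2 - 4*x^3/3 - x^2 - 2*x at the endpoints):
  F(1) − F(−1) = -133/30 − (43/30) = -88/15.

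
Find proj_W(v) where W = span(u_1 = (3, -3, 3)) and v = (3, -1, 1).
proj_W(v) = (5/3, -5/3, 5/3)

Set up U = [u_1 | ... | u_1] ∈ R^(3×1). The projector onto W = col(U) is P = U (U^T U)^(-1) U^T.
Compute U^T U =
  [27],
and U^T v = (15).
Solve U^T U · c = U^T v for the coefficients: c = (5/9). The projection is proj_W(v) = U c.
Check: (v - proj_W(v)) · u_1 = 0  (should be 0).
Result: proj_W(v) = (5/3, -5/3, 5/3).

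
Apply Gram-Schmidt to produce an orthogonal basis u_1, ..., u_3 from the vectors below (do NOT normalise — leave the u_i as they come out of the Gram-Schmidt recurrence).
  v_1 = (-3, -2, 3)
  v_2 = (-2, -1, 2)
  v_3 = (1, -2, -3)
Orthogonal basis:
  u_1 = (-3, -2, 3)
  u_2 = (-1/11, 3/11, 1/11)
  u_3 = (-1, 0, -1)

Apply the Gram-Schmidt recurrence
  u_1 = v_1
  u_i = v_i − Σ_{j<i} ((v_i · u_j) / (u_j · u_j)) · u_j.

Step by step this gives:
  u_1 = (-3, -2, 3)
  u_2 = (-1/11, 3/11, 1/11)
  u_3 = (-1, 0, -1)

Orthogonality check:
  u_2 · u_1 = 0 (should be 0)
  u_3 · u_1 = 0 (should be 0)
  u_3 · u_2 = 0 (should be 0)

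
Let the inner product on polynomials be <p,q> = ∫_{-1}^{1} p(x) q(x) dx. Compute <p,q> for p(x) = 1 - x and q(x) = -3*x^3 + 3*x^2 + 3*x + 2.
<p,q> = 26/5

Expand the product: p(x)·q(x) = 3*x^4 - 6*x^3 + x + 2.
∫_{-1}^{1} of each monomial x^k gives [2/(k+1) if k even, 0 if k odd]. Integrating term-by-term (or equivalently evaluating the antiderivative F(x) = 3*x^5/5 - 3*x^4/2 + x^2/2 + 2*x at the endpoints):
  F(1) − F(−1) = 8/5 − (-18/5) = 26/5.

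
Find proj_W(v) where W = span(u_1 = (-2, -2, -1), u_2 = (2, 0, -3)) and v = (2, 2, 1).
proj_W(v) = (2, 2, 1)

Set up U = [u_1 | ... | u_2] ∈ R^(3×2). The projector onto W = col(U) is P = U (U^T U)^(-1) U^T.
Compute U^T U =
  [9, -1]
  [-1, 13],
and U^T v = (-9, 1).
Solve U^T U · c = U^T v for the coefficients: c = (-1, 0). The projection is proj_W(v) = U c.
Check: (v - proj_W(v)) · u_1 = 0  (should be 0).
Check: (v - proj_W(v)) · u_2 = 0  (should be 0).
Result: proj_W(v) = (2, 2, 1).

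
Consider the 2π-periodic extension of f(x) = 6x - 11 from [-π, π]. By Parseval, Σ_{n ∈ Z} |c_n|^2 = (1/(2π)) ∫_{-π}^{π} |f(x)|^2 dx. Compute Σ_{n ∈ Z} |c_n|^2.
Σ |c_n|^2 = 12π^2 + 121

Expand and integrate term by term over [-π, π]:
  ∫ (6x)^2 dx = 36·(2π^3/3); ∫ 2·6·(-11)·x dx = 0 (odd integrand); ∫ (-11)^2 dx = 121·2π.
So (1/(2π)) ∫_{-π}^{π} (6x - 11)^2 dx = 36π^2/3 + 121 = 12π^2 + 121.
Parseval ⇒ Σ |c_n|^2 = 12π^2 + 121.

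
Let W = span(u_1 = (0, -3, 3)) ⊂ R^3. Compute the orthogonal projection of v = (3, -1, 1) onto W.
proj_W(v) = (0, -1, 1)

Set up U = [u_1 | ... | u_1] ∈ R^(3×1). The projector onto W = col(U) is P = U (U^T U)^(-1) U^T.
Compute U^T U =
  [18],
and U^T v = (6).
Solve U^T U · c = U^T v for the coefficients: c = (1/3). The projection is proj_W(v) = U c.
Check: (v - proj_W(v)) · u_1 = 0  (should be 0).
Result: proj_W(v) = (0, -1, 1).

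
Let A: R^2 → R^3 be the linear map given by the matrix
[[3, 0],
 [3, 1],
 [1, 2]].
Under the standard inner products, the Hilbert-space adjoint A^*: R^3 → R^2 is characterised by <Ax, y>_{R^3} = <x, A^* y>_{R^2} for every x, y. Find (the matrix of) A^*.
A^* = A^T =
[[3, 3, 1],
 [0, 1, 2]]

For real matrices with standard dot products, the defining identity <Ax, y> = <x, A^* y> gives (Ax)^T y = x^T (A^*) y, i.e. x^T A^T y = x^T (A^*) y. Since this holds for all x, y, we must have A^* = A^T. Therefore
A^* =
[[3, 3, 1],
 [0, 1, 2]].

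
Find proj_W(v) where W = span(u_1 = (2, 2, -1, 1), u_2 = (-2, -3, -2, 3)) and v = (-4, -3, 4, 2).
proj_W(v) = (-822/235, -892/235, 201/235, -131/235)

Set up U = [u_1 | ... | u_2] ∈ R^(4×2). The projector onto W = col(U) is P = U (U^T U)^(-1) U^T.
Compute U^T U =
  [10, -5]
  [-5, 26],
and U^T v = (-16, 15).
Solve U^T U · c = U^T v for the coefficients: c = (-341/235, 14/47). The projection is proj_W(v) = U c.
Check: (v - proj_W(v)) · u_1 = 0  (should be 0).
Check: (v - proj_W(v)) · u_2 = 0  (should be 0).
Result: proj_W(v) = (-822/235, -892/235, 201/235, -131/235).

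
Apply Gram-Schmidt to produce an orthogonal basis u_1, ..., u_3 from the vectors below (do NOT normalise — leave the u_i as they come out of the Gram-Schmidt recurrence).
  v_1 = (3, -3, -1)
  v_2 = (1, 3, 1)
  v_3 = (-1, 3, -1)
Orthogonal basis:
  u_1 = (3, -3, -1)
  u_2 = (40/19, 36/19, 12/19)
  u_3 = (0, 3/5, -9/5)

Apply the Gram-Schmidt recurrence
  u_1 = v_1
  u_i = v_i − Σ_{j<i} ((v_i · u_j) / (u_j · u_j)) · u_j.

Step by step this gives:
  u_1 = (3, -3, -1)
  u_2 = (40/19, 36/19, 12/19)
  u_3 = (0, 3/5, -9/5)

Orthogonality check:
  u_2 · u_1 = 0 (should be 0)
  u_3 · u_1 = 0 (should be 0)
  u_3 · u_2 = 0 (should be 0)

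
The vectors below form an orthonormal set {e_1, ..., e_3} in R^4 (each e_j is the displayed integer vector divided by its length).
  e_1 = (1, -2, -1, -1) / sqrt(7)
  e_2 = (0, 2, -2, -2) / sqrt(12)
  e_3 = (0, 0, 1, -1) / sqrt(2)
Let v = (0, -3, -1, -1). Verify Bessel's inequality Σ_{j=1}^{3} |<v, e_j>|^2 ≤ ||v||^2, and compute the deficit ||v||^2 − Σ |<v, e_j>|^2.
Σ |<v, e_j>|^2 = 199/21; ||v||^2 = 11; deficit = 32/21

Write each e_j = u_j / sqrt(<u_j, u_j>) where u_j is the displayed integer vector. Then <v, e_j> = <v, u_j> / sqrt(<u_j, u_j>), so |<v, e_j>|^2 = <v, u_j>^2 / <u_j, u_j>.
Coefficients: <v, e_1> = 8/sqrt(7), <v, e_2> = -2/sqrt(12), <v, e_3> = 0/sqrt(2).
Square and sum: Σ |<v, e_j>|^2 = 199/21.
Compute ||v||^2 = v·v = 11.
Deficit = 11 − 199/21 = 32/21 ≥ 0, confirming Bessel's inequality. (The deficit equals ||v − Σ <v,e_j> e_j||^2, the squared distance from v to span{e_j}.)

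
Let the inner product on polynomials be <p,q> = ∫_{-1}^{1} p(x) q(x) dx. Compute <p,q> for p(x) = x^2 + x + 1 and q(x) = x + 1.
<p,q> = 10/3

Expand the product: p(x)·q(x) = x^3 + 2*x^2 + 2*x + 1.
∫_{-1}^{1} of each monomial x^k gives [2/(k+1) if k even, 0 if k odd]. Integrating term-by-term (or equivalently evaluating the antiderivative F(x) = x^4/4 + 2*x^3/3 + x^2 + x at the endpoints):
  F(1) − F(−1) = 35/12 − (-5/12) = 10/3.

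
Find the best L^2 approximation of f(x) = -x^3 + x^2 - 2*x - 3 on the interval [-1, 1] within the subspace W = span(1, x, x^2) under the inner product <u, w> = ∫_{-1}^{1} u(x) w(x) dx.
g(x) = x^2 - 13*x/5 - 3

The best approximation g ∈ W is the orthogonal projection of f onto W. Writing g = a_0 + a_1 x + a_2 x^2, the coefficients solve the normal equations G · a = b where
  G_{ij} = <φ_i, φ_j> and b_i = <f, φ_i>, with φ_0 = 1, φ_1 = x, φ_2 = x^2.
G =
  [2, 0, 2/3]
  [0, 2/3, 0]
  [2/3, 0, 2/5],
b = (-16/3, -26/15, -8/5).
Solving gives a_0 = -3, a_1 = -13/5, a_2 = 1, so
  g(x) = x^2 - 13*x/5 - 3.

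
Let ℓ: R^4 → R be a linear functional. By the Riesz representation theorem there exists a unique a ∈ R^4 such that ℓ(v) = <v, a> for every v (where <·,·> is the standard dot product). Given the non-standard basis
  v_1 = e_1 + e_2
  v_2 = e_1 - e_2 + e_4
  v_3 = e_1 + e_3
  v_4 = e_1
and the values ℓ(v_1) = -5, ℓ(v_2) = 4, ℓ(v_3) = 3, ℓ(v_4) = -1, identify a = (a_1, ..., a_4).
a = (-1, -4, 4, 1)

Write a = (a_1, ..., a_4) in the standard basis. For each basis vector v_i, ℓ(v_i) = <v_i, a> is a linear equation in the a_j's. Collect the n equations into a matrix system V a = ℓ, where row i of V is v_i (expressed in the standard basis). Since V is invertible (lower-triangular with 1s on the diagonal, up to permutation), solve by back-substitution:
  V =
[[1, 1, 0, 0],
 [1, -1, 0, 1],
 [1, 0, 1, 0],
 [1, 0, 0, 0]]
  V a = (-5, 4, 3, -1)
Solving gives a = (-1, -4, 4, 1).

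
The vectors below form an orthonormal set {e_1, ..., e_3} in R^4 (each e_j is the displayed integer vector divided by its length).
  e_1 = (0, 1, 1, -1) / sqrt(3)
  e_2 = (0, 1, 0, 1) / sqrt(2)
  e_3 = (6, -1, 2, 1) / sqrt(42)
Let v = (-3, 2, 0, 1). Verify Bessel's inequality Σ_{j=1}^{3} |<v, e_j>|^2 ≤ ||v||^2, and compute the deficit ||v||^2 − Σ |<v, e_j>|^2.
Σ |<v, e_j>|^2 = 94/7; ||v||^2 = 14; deficit = 4/7

Write each e_j = u_j / sqrt(<u_j, u_j>) where u_j is the displayed integer vector. Then <v, e_j> = <v, u_j> / sqrt(<u_j, u_j>), so |<v, e_j>|^2 = <v, u_j>^2 / <u_j, u_j>.
Coefficients: <v, e_1> = 1/sqrt(3), <v, e_2> = 3/sqrt(2), <v, e_3> = -19/sqrt(42).
Square and sum: Σ |<v, e_j>|^2 = 94/7.
Compute ||v||^2 = v·v = 14.
Deficit = 14 − 94/7 = 4/7 ≥ 0, confirming Bessel's inequality. (The deficit equals ||v − Σ <v,e_j> e_j||^2, the squared distance from v to span{e_j}.)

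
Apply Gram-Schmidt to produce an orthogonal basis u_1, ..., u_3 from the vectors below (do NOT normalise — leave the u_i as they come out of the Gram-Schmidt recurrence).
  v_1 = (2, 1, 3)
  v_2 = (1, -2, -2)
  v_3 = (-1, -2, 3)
Orthogonal basis:
  u_1 = (2, 1, 3)
  u_2 = (13/7, -11/7, -5/7)
  u_3 = (-22/15, -77/30, 11/6)

Apply the Gram-Schmidt recurrence
  u_1 = v_1
  u_i = v_i − Σ_{j<i} ((v_i · u_j) / (u_j · u_j)) · u_j.

Step by step this gives:
  u_1 = (2, 1, 3)
  u_2 = (13/7, -11/7, -5/7)
  u_3 = (-22/15, -77/30, 11/6)

Orthogonality check:
  u_2 · u_1 = 0 (should be 0)
  u_3 · u_1 = 0 (should be 0)
  u_3 · u_2 = 0 (should be 0)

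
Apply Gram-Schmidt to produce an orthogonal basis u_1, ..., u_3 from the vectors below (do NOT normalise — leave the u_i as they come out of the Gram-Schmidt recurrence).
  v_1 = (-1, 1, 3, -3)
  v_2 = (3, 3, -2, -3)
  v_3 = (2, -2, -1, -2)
Orthogonal basis:
  u_1 = (-1, 1, 3, -3)
  u_2 = (63/20, 57/20, -49/20, -51/20)
  u_3 = (678/611, -1656/611, -120/611, -898/611)

Apply the Gram-Schmidt recurrence
  u_1 = v_1
  u_i = v_i − Σ_{j<i} ((v_i · u_j) / (u_j · u_j)) · u_j.

Step by step this gives:
  u_1 = (-1, 1, 3, -3)
  u_2 = (63/20, 57/20, -49/20, -51/20)
  u_3 = (678/611, -1656/611, -120/611, -898/611)

Orthogonality check:
  u_2 · u_1 = 0 (should be 0)
  u_3 · u_1 = 0 (should be 0)
  u_3 · u_2 = 0 (should be 0)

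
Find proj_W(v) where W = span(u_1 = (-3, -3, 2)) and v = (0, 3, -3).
proj_W(v) = (45/22, 45/22, -15/11)

Set up U = [u_1 | ... | u_1] ∈ R^(3×1). The projector onto W = col(U) is P = U (U^T U)^(-1) U^T.
Compute U^T U =
  [22],
and U^T v = (-15).
Solve U^T U · c = U^T v for the coefficients: c = (-15/22). The projection is proj_W(v) = U c.
Check: (v - proj_W(v)) · u_1 = 0  (should be 0).
Result: proj_W(v) = (45/22, 45/22, -15/11).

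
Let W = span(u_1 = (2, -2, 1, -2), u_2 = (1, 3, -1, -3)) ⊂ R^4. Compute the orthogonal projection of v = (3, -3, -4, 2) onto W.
proj_W(v) = (68/259, -500/259, 28/37, 4/7)

Set up U = [u_1 | ... | u_2] ∈ R^(4×2). The projector onto W = col(U) is P = U (U^T U)^(-1) U^T.
Compute U^T U =
  [13, 1]
  [1, 20],
and U^T v = (4, -8).
Solve U^T U · c = U^T v for the coefficients: c = (88/259, -108/259). The projection is proj_W(v) = U c.
Check: (v - proj_W(v)) · u_1 = 0  (should be 0).
Check: (v - proj_W(v)) · u_2 = 0  (should be 0).
Result: proj_W(v) = (68/259, -500/259, 28/37, 4/7).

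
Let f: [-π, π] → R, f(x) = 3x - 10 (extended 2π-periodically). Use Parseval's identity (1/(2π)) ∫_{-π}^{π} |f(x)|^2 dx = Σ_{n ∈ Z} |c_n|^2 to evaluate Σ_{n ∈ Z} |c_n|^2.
Σ |c_n|^2 = 3π^2 + 100

Expand and integrate term by term over [-π, π]:
  ∫ (3x)^2 dx = 9·(2π^3/3); ∫ 2·3·(-10)·x dx = 0 (odd integrand); ∫ (-10)^2 dx = 100·2π.
So (1/(2π)) ∫_{-π}^{π} (3x - 10)^2 dx = 9π^2/3 + 100 = 3π^2 + 100.
Parseval ⇒ Σ |c_n|^2 = 3π^2 + 100.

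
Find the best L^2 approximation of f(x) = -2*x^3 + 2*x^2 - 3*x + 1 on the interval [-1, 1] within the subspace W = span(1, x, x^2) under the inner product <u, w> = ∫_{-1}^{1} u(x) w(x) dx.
g(x) = 2*x^2 - 21*x/5 + 1

The best approximation g ∈ W is the orthogonal projection of f onto W. Writing g = a_0 + a_1 x + a_2 x^2, the coefficients solve the normal equations G · a = b where
  G_{ij} = <φ_i, φ_j> and b_i = <f, φ_i>, with φ_0 = 1, φ_1 = x, φ_2 = x^2.
G =
  [2, 0, 2/3]
  [0, 2/3, 0]
  [2/3, 0, 2/5],
b = (10/3, -14/5, 22/15).
Solving gives a_0 = 1, a_1 = -21/5, a_2 = 2, so
  g(x) = 2*x^2 - 21*x/5 + 1.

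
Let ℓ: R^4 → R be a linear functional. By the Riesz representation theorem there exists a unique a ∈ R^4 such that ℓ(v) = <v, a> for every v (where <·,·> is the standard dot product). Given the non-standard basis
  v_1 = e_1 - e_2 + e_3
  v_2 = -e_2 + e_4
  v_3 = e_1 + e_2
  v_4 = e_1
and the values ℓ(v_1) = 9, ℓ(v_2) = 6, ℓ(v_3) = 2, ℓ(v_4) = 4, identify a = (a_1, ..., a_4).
a = (4, -2, 3, 4)

Write a = (a_1, ..., a_4) in the standard basis. For each basis vector v_i, ℓ(v_i) = <v_i, a> is a linear equation in the a_j's. Collect the n equations into a matrix system V a = ℓ, where row i of V is v_i (expressed in the standard basis). Since V is invertible (lower-triangular with 1s on the diagonal, up to permutation), solve by back-substitution:
  V =
[[1, -1, 1, 0],
 [0, -1, 0, 1],
 [1, 1, 0, 0],
 [1, 0, 0, 0]]
  V a = (9, 6, 2, 4)
Solving gives a = (4, -2, 3, 4).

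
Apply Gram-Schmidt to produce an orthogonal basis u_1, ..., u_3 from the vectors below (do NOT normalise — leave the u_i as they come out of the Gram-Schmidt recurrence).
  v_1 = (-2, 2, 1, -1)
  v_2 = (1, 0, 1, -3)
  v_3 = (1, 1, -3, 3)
Orthogonal basis:
  u_1 = (-2, 2, 1, -1)
  u_2 = (7/5, -2/5, 4/5, -14/5)
  u_3 = (58/53, 97/53, -88/53, -10/53)

Apply the Gram-Schmidt recurrence
  u_1 = v_1
  u_i = v_i − Σ_{j<i} ((v_i · u_j) / (u_j · u_j)) · u_j.

Step by step this gives:
  u_1 = (-2, 2, 1, -1)
  u_2 = (7/5, -2/5, 4/5, -14/5)
  u_3 = (58/53, 97/53, -88/53, -10/53)

Orthogonality check:
  u_2 · u_1 = 0 (should be 0)
  u_3 · u_1 = 0 (should be 0)
  u_3 · u_2 = 0 (should be 0)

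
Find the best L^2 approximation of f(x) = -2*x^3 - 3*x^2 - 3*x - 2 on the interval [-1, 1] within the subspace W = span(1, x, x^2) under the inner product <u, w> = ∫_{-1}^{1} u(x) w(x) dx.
g(x) = -3*x^2 - 21*x/5 - 2

The best approximation g ∈ W is the orthogonal projection of f onto W. Writing g = a_0 + a_1 x + a_2 x^2, the coefficients solve the normal equations G · a = b where
  G_{ij} = <φ_i, φ_j> and b_i = <f, φ_i>, with φ_0 = 1, φ_1 = x, φ_2 = x^2.
G =
  [2, 0, 2/3]
  [0, 2/3, 0]
  [2/3, 0, 2/5],
b = (-6, -14/5, -38/15).
Solving gives a_0 = -2, a_1 = -21/5, a_2 = -3, so
  g(x) = -3*x^2 - 21*x/5 - 2.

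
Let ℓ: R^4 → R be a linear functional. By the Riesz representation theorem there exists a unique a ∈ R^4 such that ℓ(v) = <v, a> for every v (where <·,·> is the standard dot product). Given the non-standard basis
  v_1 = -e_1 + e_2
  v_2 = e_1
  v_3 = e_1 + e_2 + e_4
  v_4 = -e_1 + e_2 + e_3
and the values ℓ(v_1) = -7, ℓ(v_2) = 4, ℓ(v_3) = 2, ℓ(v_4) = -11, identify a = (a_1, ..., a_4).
a = (4, -3, -4, 1)

Write a = (a_1, ..., a_4) in the standard basis. For each basis vector v_i, ℓ(v_i) = <v_i, a> is a linear equation in the a_j's. Collect the n equations into a matrix system V a = ℓ, where row i of V is v_i (expressed in the standard basis). Since V is invertible (lower-triangular with 1s on the diagonal, up to permutation), solve by back-substitution:
  V =
[[-1, 1, 0, 0],
 [1, 0, 0, 0],
 [1, 1, 0, 1],
 [-1, 1, 1, 0]]
  V a = (-7, 4, 2, -11)
Solving gives a = (4, -3, -4, 1).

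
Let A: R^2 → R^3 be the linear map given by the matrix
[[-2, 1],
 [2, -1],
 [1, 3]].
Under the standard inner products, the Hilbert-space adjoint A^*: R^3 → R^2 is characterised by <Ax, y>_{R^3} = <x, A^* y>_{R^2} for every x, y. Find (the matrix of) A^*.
A^* = A^T =
[[-2, 2, 1],
 [1, -1, 3]]

For real matrices with standard dot products, the defining identity <Ax, y> = <x, A^* y> gives (Ax)^T y = x^T (A^*) y, i.e. x^T A^T y = x^T (A^*) y. Since this holds for all x, y, we must have A^* = A^T. Therefore
A^* =
[[-2, 2, 1],
 [1, -1, 3]].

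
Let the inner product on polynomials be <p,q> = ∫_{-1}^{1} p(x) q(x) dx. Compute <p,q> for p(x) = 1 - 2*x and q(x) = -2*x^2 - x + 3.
<p,q> = 6

Expand the product: p(x)·q(x) = 4*x^3 - 7*x + 3.
∫_{-1}^{1} of each monomial x^k gives [2/(k+1) if k even, 0 if k odd]. Integrating term-by-term (or equivalently evaluating the antiderivative F(x) = x^4 - 7*x^2/2 + 3*x at the endpoints):
  F(1) − F(−1) = 1/2 − (-11/2) = 6.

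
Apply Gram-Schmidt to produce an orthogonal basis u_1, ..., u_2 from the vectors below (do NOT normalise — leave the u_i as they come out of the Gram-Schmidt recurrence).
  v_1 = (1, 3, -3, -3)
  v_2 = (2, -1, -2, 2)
Orthogonal basis:
  u_1 = (1, 3, -3, -3)
  u_2 = (57/28, -25/28, -59/28, 53/28)

Apply the Gram-Schmidt recurrence
  u_1 = v_1
  u_i = v_i − Σ_{j<i} ((v_i · u_j) / (u_j · u_j)) · u_j.

Step by step this gives:
  u_1 = (1, 3, -3, -3)
  u_2 = (57/28, -25/28, -59/28, 53/28)

Orthogonality check:
  u_2 · u_1 = 0 (should be 0)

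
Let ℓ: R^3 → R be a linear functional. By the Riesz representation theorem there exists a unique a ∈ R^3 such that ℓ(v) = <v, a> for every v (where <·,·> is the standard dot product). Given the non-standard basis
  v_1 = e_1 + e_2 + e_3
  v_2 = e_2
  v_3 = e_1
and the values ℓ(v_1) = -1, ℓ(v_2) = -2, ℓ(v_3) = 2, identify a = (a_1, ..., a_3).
a = (2, -2, -1)

Write a = (a_1, ..., a_3) in the standard basis. For each basis vector v_i, ℓ(v_i) = <v_i, a> is a linear equation in the a_j's. Collect the n equations into a matrix system V a = ℓ, where row i of V is v_i (expressed in the standard basis). Since V is invertible (lower-triangular with 1s on the diagonal, up to permutation), solve by back-substitution:
  V =
[[1, 1, 1],
 [0, 1, 0],
 [1, 0, 0]]
  V a = (-1, -2, 2)
Solving gives a = (2, -2, -1).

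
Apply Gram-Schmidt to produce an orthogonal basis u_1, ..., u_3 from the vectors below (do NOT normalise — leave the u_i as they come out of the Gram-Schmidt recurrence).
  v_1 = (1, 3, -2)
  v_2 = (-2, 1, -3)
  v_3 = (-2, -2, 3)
Orthogonal basis:
  u_1 = (1, 3, -2)
  u_2 = (-5/2, -1/2, -2)
  u_3 = (-1, 1, 1)

Apply the Gram-Schmidt recurrence
  u_1 = v_1
  u_i = v_i − Σ_{j<i} ((v_i · u_j) / (u_j · u_j)) · u_j.

Step by step this gives:
  u_1 = (1, 3, -2)
  u_2 = (-5/2, -1/2, -2)
  u_3 = (-1, 1, 1)

Orthogonality check:
  u_2 · u_1 = 0 (should be 0)
  u_3 · u_1 = 0 (should be 0)
  u_3 · u_2 = 0 (should be 0)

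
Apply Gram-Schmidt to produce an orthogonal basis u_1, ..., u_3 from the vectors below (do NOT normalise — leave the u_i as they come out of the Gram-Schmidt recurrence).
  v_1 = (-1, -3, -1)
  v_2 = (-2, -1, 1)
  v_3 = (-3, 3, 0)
Orthogonal basis:
  u_1 = (-1, -3, -1)
  u_2 = (-18/11, 1/11, 15/11)
  u_3 = (-42/25, 63/50, -21/10)

Apply the Gram-Schmidt recurrence
  u_1 = v_1
  u_i = v_i − Σ_{j<i} ((v_i · u_j) / (u_j · u_j)) · u_j.

Step by step this gives:
  u_1 = (-1, -3, -1)
  u_2 = (-18/11, 1/11, 15/11)
  u_3 = (-42/25, 63/50, -21/10)

Orthogonality check:
  u_2 · u_1 = 0 (should be 0)
  u_3 · u_1 = 0 (should be 0)
  u_3 · u_2 = 0 (should be 0)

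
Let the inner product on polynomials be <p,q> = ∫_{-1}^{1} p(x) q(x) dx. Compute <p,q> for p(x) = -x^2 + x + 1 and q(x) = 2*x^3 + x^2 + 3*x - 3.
<p,q> = -14/15

Expand the product: p(x)·q(x) = -2*x^5 + x^4 + 7*x^2 - 3.
∫_{-1}^{1} of each monomial x^k gives [2/(k+1) if k even, 0 if k odd]. Integrating term-by-term (or equivalently evaluating the antiderivative F(x) = -x^6/3 + x^5/5 + 7*x^3/3 - 3*x at the endpoints):
  F(1) − F(−1) = -4/5 − (2/15) = -14/15.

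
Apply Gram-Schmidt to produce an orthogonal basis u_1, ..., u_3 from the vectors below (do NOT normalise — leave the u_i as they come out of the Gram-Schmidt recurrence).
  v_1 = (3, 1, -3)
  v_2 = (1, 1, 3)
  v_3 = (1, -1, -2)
Orthogonal basis:
  u_1 = (3, 1, -3)
  u_2 = (34/19, 24/19, 42/19)
  u_3 = (21/46, -21/23, 7/46)

Apply the Gram-Schmidt recurrence
  u_1 = v_1
  u_i = v_i − Σ_{j<i} ((v_i · u_j) / (u_j · u_j)) · u_j.

Step by step this gives:
  u_1 = (3, 1, -3)
  u_2 = (34/19, 24/19, 42/19)
  u_3 = (21/46, -21/23, 7/46)

Orthogonality check:
  u_2 · u_1 = 0 (should be 0)
  u_3 · u_1 = 0 (should be 0)
  u_3 · u_2 = 0 (should be 0)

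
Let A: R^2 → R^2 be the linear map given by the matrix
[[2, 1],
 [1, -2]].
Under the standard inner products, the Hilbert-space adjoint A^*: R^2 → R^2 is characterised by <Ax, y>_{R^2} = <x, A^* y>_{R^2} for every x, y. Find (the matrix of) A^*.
A^* = A^T =
[[2, 1],
 [1, -2]]

For real matrices with standard dot products, the defining identity <Ax, y> = <x, A^* y> gives (Ax)^T y = x^T (A^*) y, i.e. x^T A^T y = x^T (A^*) y. Since this holds for all x, y, we must have A^* = A^T. Therefore
A^* =
[[2, 1],
 [1, -2]].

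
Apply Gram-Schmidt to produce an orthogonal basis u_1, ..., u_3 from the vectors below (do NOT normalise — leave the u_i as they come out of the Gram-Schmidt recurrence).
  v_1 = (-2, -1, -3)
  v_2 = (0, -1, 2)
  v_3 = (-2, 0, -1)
Orthogonal basis:
  u_1 = (-2, -1, -3)
  u_2 = (-5/7, -19/14, 13/14)
  u_3 = (-8/9, 32/45, 16/45)

Apply the Gram-Schmidt recurrence
  u_1 = v_1
  u_i = v_i − Σ_{j<i} ((v_i · u_j) / (u_j · u_j)) · u_j.

Step by step this gives:
  u_1 = (-2, -1, -3)
  u_2 = (-5/7, -19/14, 13/14)
  u_3 = (-8/9, 32/45, 16/45)

Orthogonality check:
  u_2 · u_1 = 0 (should be 0)
  u_3 · u_1 = 0 (should be 0)
  u_3 · u_2 = 0 (should be 0)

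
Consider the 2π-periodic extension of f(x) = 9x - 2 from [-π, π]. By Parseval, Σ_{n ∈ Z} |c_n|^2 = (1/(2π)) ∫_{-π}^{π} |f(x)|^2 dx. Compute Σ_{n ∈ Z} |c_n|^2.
Σ |c_n|^2 = 27π^2 + 4

Expand and integrate term by term over [-π, π]:
  ∫ (9x)^2 dx = 81·(2π^3/3); ∫ 2·9·(-2)·x dx = 0 (odd integrand); ∫ (-2)^2 dx = 4·2π.
So (1/(2π)) ∫_{-π}^{π} (9x - 2)^2 dx = 81π^2/3 + 4 = 27π^2 + 4.
Parseval ⇒ Σ |c_n|^2 = 27π^2 + 4.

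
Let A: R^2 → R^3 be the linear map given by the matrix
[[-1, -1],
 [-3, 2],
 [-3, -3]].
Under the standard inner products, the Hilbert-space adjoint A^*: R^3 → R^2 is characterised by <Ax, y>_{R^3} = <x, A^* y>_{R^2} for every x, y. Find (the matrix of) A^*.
A^* = A^T =
[[-1, -3, -3],
 [-1, 2, -3]]

For real matrices with standard dot products, the defining identity <Ax, y> = <x, A^* y> gives (Ax)^T y = x^T (A^*) y, i.e. x^T A^T y = x^T (A^*) y. Since this holds for all x, y, we must have A^* = A^T. Therefore
A^* =
[[-1, -3, -3],
 [-1, 2, -3]].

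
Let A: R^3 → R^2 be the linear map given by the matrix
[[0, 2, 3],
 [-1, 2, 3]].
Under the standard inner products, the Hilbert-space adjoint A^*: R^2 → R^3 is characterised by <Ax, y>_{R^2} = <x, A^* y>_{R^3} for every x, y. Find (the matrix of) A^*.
A^* = A^T =
[[0, -1],
 [2, 2],
 [3, 3]]

For real matrices with standard dot products, the defining identity <Ax, y> = <x, A^* y> gives (Ax)^T y = x^T (A^*) y, i.e. x^T A^T y = x^T (A^*) y. Since this holds for all x, y, we must have A^* = A^T. Therefore
A^* =
[[0, -1],
 [2, 2],
 [3, 3]].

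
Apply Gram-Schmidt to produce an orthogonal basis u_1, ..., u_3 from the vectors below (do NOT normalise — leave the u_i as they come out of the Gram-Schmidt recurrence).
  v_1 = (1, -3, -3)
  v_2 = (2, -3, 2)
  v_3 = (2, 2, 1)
Orthogonal basis:
  u_1 = (1, -3, -3)
  u_2 = (33/19, -42/19, 53/19)
  u_3 = (645/298, 172/149, -129/298)

Apply the Gram-Schmidt recurrence
  u_1 = v_1
  u_i = v_i − Σ_{j<i} ((v_i · u_j) / (u_j · u_j)) · u_j.

Step by step this gives:
  u_1 = (1, -3, -3)
  u_2 = (33/19, -42/19, 53/19)
  u_3 = (645/298, 172/149, -129/298)

Orthogonality check:
  u_2 · u_1 = 0 (should be 0)
  u_3 · u_1 = 0 (should be 0)
  u_3 · u_2 = 0 (should be 0)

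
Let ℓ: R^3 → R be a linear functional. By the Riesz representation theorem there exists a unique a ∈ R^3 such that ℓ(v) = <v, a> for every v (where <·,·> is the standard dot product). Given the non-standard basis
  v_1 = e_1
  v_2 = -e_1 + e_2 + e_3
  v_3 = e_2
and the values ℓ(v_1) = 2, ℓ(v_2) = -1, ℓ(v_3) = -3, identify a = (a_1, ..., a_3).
a = (2, -3, 4)

Write a = (a_1, ..., a_3) in the standard basis. For each basis vector v_i, ℓ(v_i) = <v_i, a> is a linear equation in the a_j's. Collect the n equations into a matrix system V a = ℓ, where row i of V is v_i (expressed in the standard basis). Since V is invertible (lower-triangular with 1s on the diagonal, up to permutation), solve by back-substitution:
  V =
[[1, 0, 0],
 [-1, 1, 1],
 [0, 1, 0]]
  V a = (2, -1, -3)
Solving gives a = (2, -3, 4).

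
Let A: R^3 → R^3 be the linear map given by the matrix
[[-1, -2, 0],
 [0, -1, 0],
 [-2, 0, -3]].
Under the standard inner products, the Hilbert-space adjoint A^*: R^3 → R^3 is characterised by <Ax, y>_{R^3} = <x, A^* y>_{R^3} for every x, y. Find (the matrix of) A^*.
A^* = A^T =
[[-1, 0, -2],
 [-2, -1, 0],
 [0, 0, -3]]

For real matrices with standard dot products, the defining identity <Ax, y> = <x, A^* y> gives (Ax)^T y = x^T (A^*) y, i.e. x^T A^T y = x^T (A^*) y. Since this holds for all x, y, we must have A^* = A^T. Therefore
A^* =
[[-1, 0, -2],
 [-2, -1, 0],
 [0, 0, -3]].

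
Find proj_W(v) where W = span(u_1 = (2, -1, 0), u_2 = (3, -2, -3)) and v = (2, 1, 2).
proj_W(v) = (31/23, -7/23, 51/23)

Set up U = [u_1 | ... | u_2] ∈ R^(3×2). The projector onto W = col(U) is P = U (U^T U)^(-1) U^T.
Compute U^T U =
  [5, 8]
  [8, 22],
and U^T v = (3, -2).
Solve U^T U · c = U^T v for the coefficients: c = (41/23, -17/23). The projection is proj_W(v) = U c.
Check: (v - proj_W(v)) · u_1 = 0  (should be 0).
Check: (v - proj_W(v)) · u_2 = 0  (should be 0).
Result: proj_W(v) = (31/23, -7/23, 51/23).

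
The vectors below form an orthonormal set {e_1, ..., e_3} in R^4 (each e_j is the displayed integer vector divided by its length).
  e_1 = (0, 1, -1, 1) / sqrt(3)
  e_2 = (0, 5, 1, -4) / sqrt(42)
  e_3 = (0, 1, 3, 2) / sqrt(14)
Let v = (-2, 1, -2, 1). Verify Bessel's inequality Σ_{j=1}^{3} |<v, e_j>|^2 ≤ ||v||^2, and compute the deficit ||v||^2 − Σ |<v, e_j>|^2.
Σ |<v, e_j>|^2 = 6; ||v||^2 = 10; deficit = 4

Write each e_j = u_j / sqrt(<u_j, u_j>) where u_j is the displayed integer vector. Then <v, e_j> = <v, u_j> / sqrt(<u_j, u_j>), so |<v, e_j>|^2 = <v, u_j>^2 / <u_j, u_j>.
Coefficients: <v, e_1> = 4/sqrt(3), <v, e_2> = -1/sqrt(42), <v, e_3> = -3/sqrt(14).
Square and sum: Σ |<v, e_j>|^2 = 6.
Compute ||v||^2 = v·v = 10.
Deficit = 10 − 6 = 4 ≥ 0, confirming Bessel's inequality. (The deficit equals ||v − Σ <v,e_j> e_j||^2, the squared distance from v to span{e_j}.)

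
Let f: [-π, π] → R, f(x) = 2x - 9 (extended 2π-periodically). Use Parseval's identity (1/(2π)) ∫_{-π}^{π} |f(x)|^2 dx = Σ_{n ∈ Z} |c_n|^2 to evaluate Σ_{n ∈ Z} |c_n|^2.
Σ |c_n|^2 = 4π^2/3 + 81

Expand and integrate term by term over [-π, π]:
  ∫ (2x)^2 dx = 4·(2π^3/3); ∫ 2·2·(-9)·x dx = 0 (odd integrand); ∫ (-9)^2 dx = 81·2π.
So (1/(2π)) ∫_{-π}^{π} (2x - 9)^2 dx = 4π^2/3 + 81 = 4π^2/3 + 81.
Parseval ⇒ Σ |c_n|^2 = 4π^2/3 + 81.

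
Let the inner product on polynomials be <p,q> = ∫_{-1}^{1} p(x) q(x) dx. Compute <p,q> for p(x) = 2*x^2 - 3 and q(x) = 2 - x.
<p,q> = -28/3

Expand the product: p(x)·q(x) = -2*x^3 + 4*x^2 + 3*x - 6.
∫_{-1}^{1} of each monomial x^k gives [2/(k+1) if k even, 0 if k odd]. Integrating term-by-term (or equivalently evaluating the antiderivative F(x) = -x^4/2 + 4*x^3/3 + 3*x^2/2 - 6*x at the endpoints):
  F(1) − F(−1) = -11/3 − (17/3) = -28/3.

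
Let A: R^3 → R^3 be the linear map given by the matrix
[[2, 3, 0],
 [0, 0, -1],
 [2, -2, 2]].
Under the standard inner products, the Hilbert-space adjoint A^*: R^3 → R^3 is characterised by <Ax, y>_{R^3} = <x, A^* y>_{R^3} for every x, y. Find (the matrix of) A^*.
A^* = A^T =
[[2, 0, 2],
 [3, 0, -2],
 [0, -1, 2]]

For real matrices with standard dot products, the defining identity <Ax, y> = <x, A^* y> gives (Ax)^T y = x^T (A^*) y, i.e. x^T A^T y = x^T (A^*) y. Since this holds for all x, y, we must have A^* = A^T. Therefore
A^* =
[[2, 0, 2],
 [3, 0, -2],
 [0, -1, 2]].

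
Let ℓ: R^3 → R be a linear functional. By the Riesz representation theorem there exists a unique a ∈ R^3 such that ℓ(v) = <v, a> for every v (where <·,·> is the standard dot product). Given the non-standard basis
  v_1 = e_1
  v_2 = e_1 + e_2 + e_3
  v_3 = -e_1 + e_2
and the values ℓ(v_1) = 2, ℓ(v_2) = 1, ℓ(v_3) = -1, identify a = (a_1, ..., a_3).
a = (2, 1, -2)

Write a = (a_1, ..., a_3) in the standard basis. For each basis vector v_i, ℓ(v_i) = <v_i, a> is a linear equation in the a_j's. Collect the n equations into a matrix system V a = ℓ, where row i of V is v_i (expressed in the standard basis). Since V is invertible (lower-triangular with 1s on the diagonal, up to permutation), solve by back-substitution:
  V =
[[1, 0, 0],
 [1, 1, 1],
 [-1, 1, 0]]
  V a = (2, 1, -1)
Solving gives a = (2, 1, -2).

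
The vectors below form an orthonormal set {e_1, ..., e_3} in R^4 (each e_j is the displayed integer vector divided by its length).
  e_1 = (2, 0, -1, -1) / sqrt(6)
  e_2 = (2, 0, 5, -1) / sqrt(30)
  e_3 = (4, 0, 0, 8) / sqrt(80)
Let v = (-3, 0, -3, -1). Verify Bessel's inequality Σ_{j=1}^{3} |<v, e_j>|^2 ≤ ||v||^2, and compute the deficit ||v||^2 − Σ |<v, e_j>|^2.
Σ |<v, e_j>|^2 = 19; ||v||^2 = 19; deficit = 0

Write each e_j = u_j / sqrt(<u_j, u_j>) where u_j is the displayed integer vector. Then <v, e_j> = <v, u_j> / sqrt(<u_j, u_j>), so |<v, e_j>|^2 = <v, u_j>^2 / <u_j, u_j>.
Coefficients: <v, e_1> = -2/sqrt(6), <v, e_2> = -20/sqrt(30), <v, e_3> = -20/sqrt(80).
Square and sum: Σ |<v, e_j>|^2 = 19.
Compute ||v||^2 = v·v = 19.
Deficit = 19 − 19 = 0 ≥ 0, confirming Bessel's inequality. (The deficit equals ||v − Σ <v,e_j> e_j||^2, the squared distance from v to span{e_j}.)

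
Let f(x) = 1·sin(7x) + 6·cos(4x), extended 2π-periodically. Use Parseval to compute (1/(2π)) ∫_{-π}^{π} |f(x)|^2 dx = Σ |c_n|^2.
Σ |c_n|^2 = 37/2

Expand |f|^2 and use orthogonality of {sin(nx), cos(mx)} on [-π, π]:
  ∫_{-π}^{π} sin(nx)^2 dx = π, ∫ cos(mx)^2 dx = π, and cross terms integrate to 0.
So ∫_{-π}^{π} f(x)^2 dx = 1^2 · π + 6^2 · π = (1 + 36)π.
Divide by 2π: (1 + 36)/2 = 37/2.
By Parseval, this equals Σ |c_n|^2.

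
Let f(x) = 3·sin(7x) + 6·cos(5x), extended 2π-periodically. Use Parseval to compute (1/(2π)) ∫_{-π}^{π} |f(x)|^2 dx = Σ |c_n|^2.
Σ |c_n|^2 = 45/2

Expand |f|^2 and use orthogonality of {sin(nx), cos(mx)} on [-π, π]:
  ∫_{-π}^{π} sin(nx)^2 dx = π, ∫ cos(mx)^2 dx = π, and cross terms integrate to 0.
So ∫_{-π}^{π} f(x)^2 dx = 3^2 · π + 6^2 · π = (9 + 36)π.
Divide by 2π: (9 + 36)/2 = 45/2.
By Parseval, this equals Σ |c_n|^2.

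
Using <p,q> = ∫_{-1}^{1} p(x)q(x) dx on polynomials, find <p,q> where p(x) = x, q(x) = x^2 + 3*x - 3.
<p,q> = 2

Expand the product: p(x)·q(x) = x^3 + 3*x^2 - 3*x.
∫_{-1}^{1} of each monomial x^k gives [2/(k+1) if k even, 0 if k odd]. Integrating term-by-term (or equivalently evaluating the antiderivative F(x) = x^4/4 + x^3 - 3*x^2/2 at the endpoints):
  F(1) − F(−1) = -1/4 − (-9/4) = 2.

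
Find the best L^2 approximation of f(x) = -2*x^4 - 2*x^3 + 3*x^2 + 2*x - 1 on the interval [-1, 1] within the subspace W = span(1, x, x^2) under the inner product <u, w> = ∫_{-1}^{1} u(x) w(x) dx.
g(x) = 9*x^2/7 + 4*x/5 - 29/35

The best approximation g ∈ W is the orthogonal projection of f onto W. Writing g = a_0 + a_1 x + a_2 x^2, the coefficients solve the normal equations G · a = b where
  G_{ij} = <φ_i, φ_j> and b_i = <f, φ_i>, with φ_0 = 1, φ_1 = x, φ_2 = x^2.
G =
  [2, 0, 2/3]
  [0, 2/3, 0]
  [2/3, 0, 2/5],
b = (-4/5, 8/15, -4/105).
Solving gives a_0 = -29/35, a_1 = 4/5, a_2 = 9/7, so
  g(x) = 9*x^2/7 + 4*x/5 - 29/35.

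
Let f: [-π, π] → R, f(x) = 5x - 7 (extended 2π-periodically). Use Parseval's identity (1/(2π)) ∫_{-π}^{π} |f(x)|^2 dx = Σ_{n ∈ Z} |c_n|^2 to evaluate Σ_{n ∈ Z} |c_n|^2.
Σ |c_n|^2 = 25π^2/3 + 49

Expand and integrate term by term over [-π, π]:
  ∫ (5x)^2 dx = 25·(2π^3/3); ∫ 2·5·(-7)·x dx = 0 (odd integrand); ∫ (-7)^2 dx = 49·2π.
So (1/(2π)) ∫_{-π}^{π} (5x - 7)^2 dx = 25π^2/3 + 49 = 25π^2/3 + 49.
Parseval ⇒ Σ |c_n|^2 = 25π^2/3 + 49.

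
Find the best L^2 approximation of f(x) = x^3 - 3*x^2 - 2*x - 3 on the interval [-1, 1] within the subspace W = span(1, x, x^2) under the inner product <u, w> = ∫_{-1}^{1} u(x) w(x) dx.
g(x) = -3*x^2 - 7*x/5 - 3

The best approximation g ∈ W is the orthogonal projection of f onto W. Writing g = a_0 + a_1 x + a_2 x^2, the coefficients solve the normal equations G · a = b where
  G_{ij} = <φ_i, φ_j> and b_i = <f, φ_i>, with φ_0 = 1, φ_1 = x, φ_2 = x^2.
G =
  [2, 0, 2/3]
  [0, 2/3, 0]
  [2/3, 0, 2/5],
b = (-8, -14/15, -16/5).
Solving gives a_0 = -3, a_1 = -7/5, a_2 = -3, so
  g(x) = -3*x^2 - 7*x/5 - 3.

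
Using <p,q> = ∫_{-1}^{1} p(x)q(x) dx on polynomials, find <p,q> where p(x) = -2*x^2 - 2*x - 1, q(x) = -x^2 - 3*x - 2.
<p,q> = 182/15

Expand the product: p(x)·q(x) = 2*x^4 + 8*x^3 + 11*x^2 + 7*x + 2.
∫_{-1}^{1} of each monomial x^k gives [2/(k+1) if k even, 0 if k odd]. Integrating term-by-term (or equivalently evaluating the antiderivative F(x) = 2*x^5/5 + 2*x^4 + 11*x^3/3 + 7*x^2/2 + 2*x at the endpoints):
  F(1) − F(−1) = 347/30 − (-17/30) = 182/15.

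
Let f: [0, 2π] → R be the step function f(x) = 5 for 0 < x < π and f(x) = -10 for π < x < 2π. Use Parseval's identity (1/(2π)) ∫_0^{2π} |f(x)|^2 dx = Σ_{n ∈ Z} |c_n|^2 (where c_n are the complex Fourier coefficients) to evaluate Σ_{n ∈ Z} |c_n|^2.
Σ |c_n|^2 = 125/2

Parseval equates the L^2 energy of f (normalised by 1/(2π)) with the ℓ^2 sum of its Fourier coefficients: (1/(2π)) ∫_0^{2π} |f|^2 = Σ |c_n|^2.
Compute the left side: (1/(2π)) [∫_0^π 5^2 dx + ∫_π^{2π} (-10)^2 dx] = (1/(2π)) · (25π + 100π) = (25 + 100)/2 = 125/2.
So Σ_{n ∈ Z} |c_n|^2 = 125/2.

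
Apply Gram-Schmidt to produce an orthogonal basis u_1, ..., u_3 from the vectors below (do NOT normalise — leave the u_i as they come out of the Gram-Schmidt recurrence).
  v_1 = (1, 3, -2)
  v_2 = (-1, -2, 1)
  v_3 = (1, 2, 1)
Orthogonal basis:
  u_1 = (1, 3, -2)
  u_2 = (-5/14, -1/14, -2/7)
  u_3 = (-2/3, 2/3, 2/3)

Apply the Gram-Schmidt recurrence
  u_1 = v_1
  u_i = v_i − Σ_{j<i} ((v_i · u_j) / (u_j · u_j)) · u_j.

Step by step this gives:
  u_1 = (1, 3, -2)
  u_2 = (-5/14, -1/14, -2/7)
  u_3 = (-2/3, 2/3, 2/3)

Orthogonality check:
  u_2 · u_1 = 0 (should be 0)
  u_3 · u_1 = 0 (should be 0)
  u_3 · u_2 = 0 (should be 0)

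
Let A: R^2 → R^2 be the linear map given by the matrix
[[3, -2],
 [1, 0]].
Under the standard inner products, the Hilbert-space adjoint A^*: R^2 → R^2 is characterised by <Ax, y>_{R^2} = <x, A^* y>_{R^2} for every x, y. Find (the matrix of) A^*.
A^* = A^T =
[[3, 1],
 [-2, 0]]

For real matrices with standard dot products, the defining identity <Ax, y> = <x, A^* y> gives (Ax)^T y = x^T (A^*) y, i.e. x^T A^T y = x^T (A^*) y. Since this holds for all x, y, we must have A^* = A^T. Therefore
A^* =
[[3, 1],
 [-2, 0]].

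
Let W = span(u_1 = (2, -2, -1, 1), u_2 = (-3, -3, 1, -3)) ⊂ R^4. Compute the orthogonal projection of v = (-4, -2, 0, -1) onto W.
proj_W(v) = (-31/12, -229/132, 41/44, -313/132)

Set up U = [u_1 | ... | u_2] ∈ R^(4×2). The projector onto W = col(U) is P = U (U^T U)^(-1) U^T.
Compute U^T U =
  [10, -4]
  [-4, 28],
and U^T v = (-5, 21).
Solve U^T U · c = U^T v for the coefficients: c = (-7/33, 95/132). The projection is proj_W(v) = U c.
Check: (v - proj_W(v)) · u_1 = 0  (should be 0).
Check: (v - proj_W(v)) · u_2 = 0  (should be 0).
Result: proj_W(v) = (-31/12, -229/132, 41/44, -313/132).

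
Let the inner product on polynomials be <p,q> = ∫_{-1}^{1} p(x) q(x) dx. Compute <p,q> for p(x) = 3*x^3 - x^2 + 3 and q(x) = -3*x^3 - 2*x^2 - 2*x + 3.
<p,q> = 274/35

Expand the product: p(x)·q(x) = -9*x^6 - 3*x^5 - 4*x^4 + 2*x^3 - 9*x^2 - 6*x + 9.
∫_{-1}^{1} of each monomial x^k gives [2/(k+1) if k even, 0 if k odd]. Integrating term-by-term (or equivalently evaluating the antiderivative F(x) = -9*x^7/7 - x^6/2 - 4*x^5/5 + x^4/2 - 3*x^3 - 3*x^2 + 9*x at the endpoints):
  F(1) − F(−1) = 32/35 − (-242/35) = 274/35.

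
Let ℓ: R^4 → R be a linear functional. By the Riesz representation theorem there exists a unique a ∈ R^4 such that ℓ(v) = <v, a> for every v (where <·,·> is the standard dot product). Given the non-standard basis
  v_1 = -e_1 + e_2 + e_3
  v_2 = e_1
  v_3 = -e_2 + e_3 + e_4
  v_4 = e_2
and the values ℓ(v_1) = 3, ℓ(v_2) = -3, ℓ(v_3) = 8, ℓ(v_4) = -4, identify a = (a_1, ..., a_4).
a = (-3, -4, 4, 0)

Write a = (a_1, ..., a_4) in the standard basis. For each basis vector v_i, ℓ(v_i) = <v_i, a> is a linear equation in the a_j's. Collect the n equations into a matrix system V a = ℓ, where row i of V is v_i (expressed in the standard basis). Since V is invertible (lower-triangular with 1s on the diagonal, up to permutation), solve by back-substitution:
  V =
[[-1, 1, 1, 0],
 [1, 0, 0, 0],
 [0, -1, 1, 1],
 [0, 1, 0, 0]]
  V a = (3, -3, 8, -4)
Solving gives a = (-3, -4, 4, 0).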